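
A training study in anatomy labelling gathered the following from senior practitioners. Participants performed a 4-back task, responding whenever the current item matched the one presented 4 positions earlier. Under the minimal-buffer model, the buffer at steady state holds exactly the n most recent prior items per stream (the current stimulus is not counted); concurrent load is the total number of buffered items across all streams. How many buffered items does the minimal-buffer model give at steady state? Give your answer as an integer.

4

The buffer holds the 4 most recent prior items.
Steady-state concurrent load = 4 items.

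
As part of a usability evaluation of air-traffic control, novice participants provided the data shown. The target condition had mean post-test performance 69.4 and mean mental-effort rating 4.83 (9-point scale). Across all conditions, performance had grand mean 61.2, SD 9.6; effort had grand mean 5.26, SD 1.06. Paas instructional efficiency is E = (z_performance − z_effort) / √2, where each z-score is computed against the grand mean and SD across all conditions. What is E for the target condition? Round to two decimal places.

0.89

z_performance = (69.4 − 61.2) / 9.6 = 8.2000 / 9.6 = 0.8542.
z_effort = (4.83 − 5.26) / 1.06 = -0.4300 / 1.06 = -0.4057.
z_P − z_E = 0.8542 − (-0.4057) = 1.2599.
E = 1.2599 / √2 = 1.2599 / 1.41421 = 0.8909 ≈ 0.89.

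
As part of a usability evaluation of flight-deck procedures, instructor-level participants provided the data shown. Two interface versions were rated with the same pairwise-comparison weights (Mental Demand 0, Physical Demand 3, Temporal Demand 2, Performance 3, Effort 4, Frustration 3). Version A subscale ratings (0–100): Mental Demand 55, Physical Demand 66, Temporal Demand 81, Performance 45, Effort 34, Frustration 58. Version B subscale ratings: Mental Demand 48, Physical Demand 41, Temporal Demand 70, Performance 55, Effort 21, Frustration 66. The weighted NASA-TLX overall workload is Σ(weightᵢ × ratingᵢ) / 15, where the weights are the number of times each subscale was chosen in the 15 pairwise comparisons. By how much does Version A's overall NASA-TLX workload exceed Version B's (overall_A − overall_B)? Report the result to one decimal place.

Version A weighted sum = 0·55 + 3·66 + 2·81 + 3·45 + 4·34 + 3·58 = 0 + 198 + 162 + 135 + 136 + 174 = 805; overall_A = 805/15 = 53.6667.
Version B weighted sum = 0·48 + 3·41 + 2·70 + 3·55 + 4·21 + 3·66 = 0 + 123 + 140 + 165 + 84 + 198 = 710; overall_B = 710/15 = 47.3333.
Difference = 53.6667 − 47.3333 = 6.3334 ≈ 6.3.

6.3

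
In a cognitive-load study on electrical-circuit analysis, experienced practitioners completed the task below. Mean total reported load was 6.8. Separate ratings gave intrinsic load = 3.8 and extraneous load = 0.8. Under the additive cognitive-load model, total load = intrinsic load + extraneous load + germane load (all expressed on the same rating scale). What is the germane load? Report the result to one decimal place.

2.2

germane load = total − intrinsic − extraneous
             = 6.8 − 3.8 − 0.8 = 2.2.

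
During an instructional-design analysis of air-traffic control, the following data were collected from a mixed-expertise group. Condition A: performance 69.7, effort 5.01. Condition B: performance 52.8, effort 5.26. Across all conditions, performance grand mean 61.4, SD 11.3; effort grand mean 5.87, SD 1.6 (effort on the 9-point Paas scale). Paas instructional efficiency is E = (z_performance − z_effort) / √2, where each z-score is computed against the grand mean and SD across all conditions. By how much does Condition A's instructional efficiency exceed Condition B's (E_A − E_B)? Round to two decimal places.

Condition A: z_P = (69.7 − 61.4)/11.3 = 0.7345; z_E = (5.01 − 5.87)/1.6 = -0.5375; E_A = (0.7345 − (-0.5375))/√2 = 0.8994.
Condition B: z_P = (52.8 − 61.4)/11.3 = -0.7611; z_E = (5.26 − 5.87)/1.6 = -0.3813; E_B = (-0.7611 − (-0.3813))/√2 = -0.2686.
E_A − E_B = 0.8994 − (-0.2686) = 1.1680 ≈ 1.17.

1.17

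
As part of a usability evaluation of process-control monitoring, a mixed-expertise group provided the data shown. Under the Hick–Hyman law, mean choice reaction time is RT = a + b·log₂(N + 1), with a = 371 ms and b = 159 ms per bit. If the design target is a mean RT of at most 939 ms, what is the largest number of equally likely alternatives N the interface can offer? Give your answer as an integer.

Set 371 + 159·log₂(N + 1) ≤ 939.
log₂(N + 1) ≤ (939 − 371) / 159 = 3.5723.
N + 1 ≤ 2^3.5723 = 11.8951.
N ≤ 10.8951, so the largest integer N is 10.

10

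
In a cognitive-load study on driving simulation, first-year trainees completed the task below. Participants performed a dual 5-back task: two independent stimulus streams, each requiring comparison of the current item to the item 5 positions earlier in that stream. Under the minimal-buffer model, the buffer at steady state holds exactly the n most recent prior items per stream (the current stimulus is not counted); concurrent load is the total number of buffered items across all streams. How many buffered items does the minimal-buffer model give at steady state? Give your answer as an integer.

Each stream's buffer holds its 5 most recent prior items.
Two independent streams: 2 × 5 = 10 buffered items at steady state.

10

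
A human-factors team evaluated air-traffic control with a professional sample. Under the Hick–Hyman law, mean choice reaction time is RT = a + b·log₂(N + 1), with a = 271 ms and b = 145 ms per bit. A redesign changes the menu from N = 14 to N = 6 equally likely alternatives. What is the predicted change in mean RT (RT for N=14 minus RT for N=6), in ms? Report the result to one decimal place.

159.4

RT(14) = 271 + 145·log₂(15) = 271 + 145·3.9069 = 837.5005 ms.
RT(6) = 271 + 145·log₂(7) = 271 + 145·2.8074 = 678.0730 ms.
Difference = 837.5005 − 678.0730 = 159.4275 ≈ 159.4 ms.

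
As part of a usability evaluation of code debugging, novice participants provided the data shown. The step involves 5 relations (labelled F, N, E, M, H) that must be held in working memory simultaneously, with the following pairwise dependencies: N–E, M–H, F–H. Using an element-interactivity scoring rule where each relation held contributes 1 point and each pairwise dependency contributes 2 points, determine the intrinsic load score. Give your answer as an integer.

11

Count of relations held simultaneously: 5.
Count of pairwise dependencies listed: 3.
Element contribution: 5 × 1 = 5.
Interaction contribution: 3 × 2 = 6.
Intrinsic load = 5 + 6 = 11.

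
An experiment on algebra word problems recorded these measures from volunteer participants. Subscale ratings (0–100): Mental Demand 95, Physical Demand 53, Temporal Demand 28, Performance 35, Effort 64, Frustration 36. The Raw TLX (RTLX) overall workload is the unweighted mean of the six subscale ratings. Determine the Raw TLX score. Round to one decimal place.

Sum of ratings = 95 + 53 + 28 + 35 + 64 + 36 = 311.
RTLX = 311 / 6 = 51.8333 ≈ 51.8.

51.8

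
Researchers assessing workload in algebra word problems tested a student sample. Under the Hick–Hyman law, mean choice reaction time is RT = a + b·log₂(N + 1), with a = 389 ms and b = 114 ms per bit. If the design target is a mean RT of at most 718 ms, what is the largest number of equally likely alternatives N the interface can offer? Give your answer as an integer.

Set 389 + 114·log₂(N + 1) ≤ 718.
log₂(N + 1) ≤ (718 − 389) / 114 = 2.8860.
N + 1 ≤ 2^2.8860 = 7.3922.
N ≤ 6.3922, so the largest integer N is 6.

6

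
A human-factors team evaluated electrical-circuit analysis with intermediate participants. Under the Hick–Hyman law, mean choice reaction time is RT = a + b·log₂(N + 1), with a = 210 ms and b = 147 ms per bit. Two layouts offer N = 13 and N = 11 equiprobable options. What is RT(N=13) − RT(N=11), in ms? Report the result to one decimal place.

32.7

RT(13) = 210 + 147·log₂(14) = 210 + 147·3.8074 = 769.6878 ms.
RT(11) = 210 + 147·log₂(12) = 210 + 147·3.5850 = 736.9950 ms.
Difference = 769.6878 − 736.9950 = 32.6928 ≈ 32.7 ms.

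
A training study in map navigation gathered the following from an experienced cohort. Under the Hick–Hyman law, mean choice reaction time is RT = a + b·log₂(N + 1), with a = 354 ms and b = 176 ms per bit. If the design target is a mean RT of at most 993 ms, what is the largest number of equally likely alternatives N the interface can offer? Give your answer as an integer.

Set 354 + 176·log₂(N + 1) ≤ 993.
log₂(N + 1) ≤ (993 − 354) / 176 = 3.6307.
N + 1 ≤ 2^3.6307 = 12.3865.
N ≤ 11.3865, so the largest integer N is 11.

11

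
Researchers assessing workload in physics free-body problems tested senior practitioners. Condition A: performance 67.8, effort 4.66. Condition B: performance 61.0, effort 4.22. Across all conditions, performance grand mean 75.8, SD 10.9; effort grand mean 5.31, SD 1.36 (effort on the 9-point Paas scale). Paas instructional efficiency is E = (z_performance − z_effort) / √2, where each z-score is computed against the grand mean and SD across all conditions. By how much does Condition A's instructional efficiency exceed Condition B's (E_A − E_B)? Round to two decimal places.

Condition A: z_P = (67.8 − 75.8)/10.9 = -0.7339; z_E = (4.66 − 5.31)/1.36 = -0.4779; E_A = (-0.7339 − (-0.4779))/√2 = -0.1810.
Condition B: z_P = (61.0 − 75.8)/10.9 = -1.3578; z_E = (4.22 − 5.31)/1.36 = -0.8015; E_B = (-1.3578 − (-0.8015))/√2 = -0.3934.
E_A − E_B = -0.1810 − (-0.3934) = 0.2124 ≈ 0.21.

0.21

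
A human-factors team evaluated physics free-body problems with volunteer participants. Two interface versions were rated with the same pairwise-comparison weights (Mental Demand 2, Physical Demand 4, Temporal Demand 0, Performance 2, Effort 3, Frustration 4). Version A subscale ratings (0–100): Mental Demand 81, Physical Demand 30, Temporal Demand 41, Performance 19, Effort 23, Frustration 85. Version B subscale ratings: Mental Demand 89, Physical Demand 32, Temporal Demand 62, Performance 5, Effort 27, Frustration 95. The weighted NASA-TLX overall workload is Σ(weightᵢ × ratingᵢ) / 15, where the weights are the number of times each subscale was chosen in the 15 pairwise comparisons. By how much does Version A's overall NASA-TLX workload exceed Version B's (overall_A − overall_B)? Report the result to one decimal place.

-3.2

Version A weighted sum = 2·81 + 4·30 + 0·41 + 2·19 + 3·23 + 4·85 = 162 + 120 + 0 + 38 + 69 + 340 = 729; overall_A = 729/15 = 48.6000.
Version B weighted sum = 2·89 + 4·32 + 0·62 + 2·5 + 3·27 + 4·95 = 178 + 128 + 0 + 10 + 81 + 380 = 777; overall_B = 777/15 = 51.8000.
Difference = 48.6000 − 51.8000 = -3.2000 ≈ -3.2.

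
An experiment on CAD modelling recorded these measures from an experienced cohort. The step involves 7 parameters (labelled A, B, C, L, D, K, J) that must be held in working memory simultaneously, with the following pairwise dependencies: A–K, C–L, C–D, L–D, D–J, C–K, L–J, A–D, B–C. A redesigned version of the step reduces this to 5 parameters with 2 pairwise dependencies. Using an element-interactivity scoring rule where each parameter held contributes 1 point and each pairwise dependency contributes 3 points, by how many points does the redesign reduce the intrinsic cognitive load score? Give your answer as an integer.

Original: 7 × 1 + 9 × 3 = 7 + 27 = 34.
Redesigned: 5 × 1 + 2 × 3 = 5 + 6 = 11.
Reduction = 34 − 11 = 23.

23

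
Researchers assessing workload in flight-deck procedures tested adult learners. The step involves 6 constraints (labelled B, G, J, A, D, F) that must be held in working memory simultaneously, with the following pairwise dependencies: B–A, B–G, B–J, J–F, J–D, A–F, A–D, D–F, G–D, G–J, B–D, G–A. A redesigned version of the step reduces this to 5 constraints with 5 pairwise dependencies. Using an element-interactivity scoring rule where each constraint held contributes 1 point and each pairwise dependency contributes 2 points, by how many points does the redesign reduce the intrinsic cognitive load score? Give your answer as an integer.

15

Original: 6 × 1 + 12 × 2 = 6 + 24 = 30.
Redesigned: 5 × 1 + 5 × 2 = 5 + 10 = 15.
Reduction = 30 − 15 = 15.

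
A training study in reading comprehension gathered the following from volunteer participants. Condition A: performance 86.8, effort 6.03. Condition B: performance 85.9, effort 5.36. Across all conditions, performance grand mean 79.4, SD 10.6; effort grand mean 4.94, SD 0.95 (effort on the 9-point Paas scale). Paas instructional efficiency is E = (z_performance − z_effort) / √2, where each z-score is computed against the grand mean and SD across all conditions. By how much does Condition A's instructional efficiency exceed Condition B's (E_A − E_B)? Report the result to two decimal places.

-0.44

Condition A: z_P = (86.8 − 79.4)/10.6 = 0.6981; z_E = (6.03 − 4.94)/0.95 = 1.1474; E_A = (0.6981 − 1.1474)/√2 = -0.3177.
Condition B: z_P = (85.9 − 79.4)/10.6 = 0.6132; z_E = (5.36 − 4.94)/0.95 = 0.4421; E_B = (0.6132 − 0.4421)/√2 = 0.1210.
E_A − E_B = -0.3177 − 0.1210 = -0.4387 ≈ -0.44.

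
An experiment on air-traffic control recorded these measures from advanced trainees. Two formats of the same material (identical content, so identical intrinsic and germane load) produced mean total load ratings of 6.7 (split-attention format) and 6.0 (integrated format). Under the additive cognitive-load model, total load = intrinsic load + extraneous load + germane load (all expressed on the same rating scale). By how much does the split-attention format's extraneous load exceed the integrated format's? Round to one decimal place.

Intrinsic and germane load are equal across formats, so the difference in total load equals the difference in extraneous load.
Extraneous-load difference = 6.7 − 6.0 = 0.7.

0.7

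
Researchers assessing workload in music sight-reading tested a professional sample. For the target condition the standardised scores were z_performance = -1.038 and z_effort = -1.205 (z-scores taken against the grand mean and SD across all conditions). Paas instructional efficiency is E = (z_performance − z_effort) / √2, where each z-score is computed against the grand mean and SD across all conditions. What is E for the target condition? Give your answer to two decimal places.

z_P − z_E = -1.038 − (-1.205) = 0.1670.
E = 0.1670 / √2 = 0.1670 / 1.41421 = 0.1181 ≈ 0.12.

0.12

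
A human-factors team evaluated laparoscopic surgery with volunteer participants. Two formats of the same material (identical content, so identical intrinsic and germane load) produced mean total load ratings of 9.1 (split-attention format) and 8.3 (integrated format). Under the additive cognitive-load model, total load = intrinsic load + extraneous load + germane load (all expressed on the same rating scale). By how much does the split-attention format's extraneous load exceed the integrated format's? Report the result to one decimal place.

Intrinsic and germane load are equal across formats, so the difference in total load equals the difference in extraneous load.
Extraneous-load difference = 9.1 − 8.3 = 0.8.

0.8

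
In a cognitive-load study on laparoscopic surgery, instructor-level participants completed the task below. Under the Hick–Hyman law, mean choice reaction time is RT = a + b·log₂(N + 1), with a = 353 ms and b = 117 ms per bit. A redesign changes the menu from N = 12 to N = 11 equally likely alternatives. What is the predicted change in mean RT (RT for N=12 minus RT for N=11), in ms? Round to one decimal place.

13.5

RT(12) = 353 + 117·log₂(13) = 353 + 117·3.7004 = 785.9468 ms.
RT(11) = 353 + 117·log₂(12) = 353 + 117·3.5850 = 772.4450 ms.
Difference = 785.9468 − 772.4450 = 13.5018 ≈ 13.5 ms.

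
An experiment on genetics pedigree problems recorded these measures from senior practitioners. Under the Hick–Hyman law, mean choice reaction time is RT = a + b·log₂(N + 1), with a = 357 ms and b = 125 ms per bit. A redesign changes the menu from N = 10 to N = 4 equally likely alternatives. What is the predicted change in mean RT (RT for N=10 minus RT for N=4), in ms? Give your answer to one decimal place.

142.2

RT(10) = 357 + 125·log₂(11) = 357 + 125·3.4594 = 789.4250 ms.
RT(4) = 357 + 125·log₂(5) = 357 + 125·2.3219 = 647.2375 ms.
Difference = 789.4250 − 647.2375 = 142.1875 ≈ 142.2 ms.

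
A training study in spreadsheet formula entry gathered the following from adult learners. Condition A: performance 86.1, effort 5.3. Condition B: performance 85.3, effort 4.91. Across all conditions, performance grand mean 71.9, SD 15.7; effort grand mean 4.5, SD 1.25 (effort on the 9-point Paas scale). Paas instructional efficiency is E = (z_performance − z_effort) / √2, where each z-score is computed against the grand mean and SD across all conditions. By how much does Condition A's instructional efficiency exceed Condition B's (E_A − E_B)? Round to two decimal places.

Condition A: z_P = (86.1 − 71.9)/15.7 = 0.9045; z_E = (5.3 − 4.5)/1.25 = 0.6400; E_A = (0.9045 − 0.6400)/√2 = 0.1870.
Condition B: z_P = (85.3 − 71.9)/15.7 = 0.8535; z_E = (4.91 − 4.5)/1.25 = 0.3280; E_B = (0.8535 − 0.3280)/√2 = 0.3716.
E_A − E_B = 0.1870 − 0.3716 = -0.1846 ≈ -0.18.

-0.18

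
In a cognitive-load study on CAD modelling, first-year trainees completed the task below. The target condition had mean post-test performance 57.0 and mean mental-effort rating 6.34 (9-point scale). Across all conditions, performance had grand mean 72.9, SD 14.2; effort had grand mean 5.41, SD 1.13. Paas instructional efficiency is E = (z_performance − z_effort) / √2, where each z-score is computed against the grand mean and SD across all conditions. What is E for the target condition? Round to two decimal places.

z_performance = (57.0 − 72.9) / 14.2 = -15.9000 / 14.2 = -1.1197.
z_effort = (6.34 − 5.41) / 1.13 = 0.9300 / 1.13 = 0.8230.
z_P − z_E = -1.1197 − 0.8230 = -1.9427.
E = -1.9427 / √2 = -1.9427 / 1.41421 = -1.3737 ≈ -1.37.

-1.37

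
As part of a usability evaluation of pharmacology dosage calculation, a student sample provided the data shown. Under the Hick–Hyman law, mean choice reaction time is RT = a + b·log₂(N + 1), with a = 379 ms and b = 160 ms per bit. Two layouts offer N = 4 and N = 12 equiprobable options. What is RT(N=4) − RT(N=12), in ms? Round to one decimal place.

RT(4) = 379 + 160·log₂(5) = 379 + 160·2.3219 = 750.5040 ms.
RT(12) = 379 + 160·log₂(13) = 379 + 160·3.7004 = 971.0640 ms.
Difference = 750.5040 − 971.0640 = -220.5600 ≈ -220.6 ms.

-220.6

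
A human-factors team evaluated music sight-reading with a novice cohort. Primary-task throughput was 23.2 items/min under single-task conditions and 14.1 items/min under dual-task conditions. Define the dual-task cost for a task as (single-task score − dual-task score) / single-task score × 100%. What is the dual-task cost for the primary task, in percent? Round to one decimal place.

39.2

Cost = (23.2 − 14.1) / 23.2 × 100%
     = 9.1000 / 23.2 × 100% = 39.2241%.
≈ 39.2%.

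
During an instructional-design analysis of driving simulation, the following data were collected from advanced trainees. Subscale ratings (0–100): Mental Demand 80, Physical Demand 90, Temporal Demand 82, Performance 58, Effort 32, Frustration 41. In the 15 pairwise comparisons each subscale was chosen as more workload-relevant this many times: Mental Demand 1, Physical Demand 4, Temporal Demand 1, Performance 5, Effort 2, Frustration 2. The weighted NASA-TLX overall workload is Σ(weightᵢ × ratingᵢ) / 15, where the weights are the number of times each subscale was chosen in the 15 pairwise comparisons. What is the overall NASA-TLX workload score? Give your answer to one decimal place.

63.9

The tallies are the weights (they sum to 15).
Weighted sum = 1·80 + 4·90 + 1·82 + 5·58 + 2·32 + 2·41
            = 80 + 360 + 82 + 290 + 64 + 82 = 958.
Overall workload = 958 / 15 = 63.8667 ≈ 63.9.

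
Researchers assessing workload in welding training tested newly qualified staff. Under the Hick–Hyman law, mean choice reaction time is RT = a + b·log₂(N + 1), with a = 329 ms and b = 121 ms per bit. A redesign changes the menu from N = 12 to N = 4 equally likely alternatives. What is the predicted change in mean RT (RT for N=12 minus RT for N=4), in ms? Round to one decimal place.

166.8

RT(12) = 329 + 121·log₂(13) = 329 + 121·3.7004 = 776.7484 ms.
RT(4) = 329 + 121·log₂(5) = 329 + 121·2.3219 = 609.9499 ms.
Difference = 776.7484 − 609.9499 = 166.7985 ≈ 166.8 ms.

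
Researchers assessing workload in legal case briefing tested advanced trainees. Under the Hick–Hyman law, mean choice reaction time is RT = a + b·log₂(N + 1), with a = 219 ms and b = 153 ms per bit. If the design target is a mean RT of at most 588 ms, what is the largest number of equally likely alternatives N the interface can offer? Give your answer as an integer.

4

Set 219 + 153·log₂(N + 1) ≤ 588.
log₂(N + 1) ≤ (588 − 219) / 153 = 2.4118.
N + 1 ≤ 2^2.4118 = 5.3214.
N ≤ 4.3214, so the largest integer N is 4.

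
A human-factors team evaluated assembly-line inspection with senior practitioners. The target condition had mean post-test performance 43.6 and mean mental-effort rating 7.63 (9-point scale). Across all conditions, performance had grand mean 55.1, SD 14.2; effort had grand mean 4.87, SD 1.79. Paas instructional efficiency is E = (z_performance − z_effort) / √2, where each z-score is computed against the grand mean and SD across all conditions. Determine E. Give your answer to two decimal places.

-1.66

z_performance = (43.6 − 55.1) / 14.2 = -11.5000 / 14.2 = -0.8099.
z_effort = (7.63 − 4.87) / 1.79 = 2.7600 / 1.79 = 1.5419.
z_P − z_E = -0.8099 − 1.5419 = -2.3518.
E = -2.3518 / √2 = -2.3518 / 1.41421 = -1.6630 ≈ -1.66.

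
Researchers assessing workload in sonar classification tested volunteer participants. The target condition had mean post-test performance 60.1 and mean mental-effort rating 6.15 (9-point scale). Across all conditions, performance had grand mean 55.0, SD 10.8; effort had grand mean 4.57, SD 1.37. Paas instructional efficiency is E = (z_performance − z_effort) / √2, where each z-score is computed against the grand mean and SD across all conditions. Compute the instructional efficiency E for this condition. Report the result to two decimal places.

-0.48

z_performance = (60.1 − 55.0) / 10.8 = 5.1000 / 10.8 = 0.4722.
z_effort = (6.15 − 4.57) / 1.37 = 1.5800 / 1.37 = 1.1533.
z_P − z_E = 0.4722 − 1.1533 = -0.6811.
E = -0.6811 / √2 = -0.6811 / 1.41421 = -0.4816 ≈ -0.48.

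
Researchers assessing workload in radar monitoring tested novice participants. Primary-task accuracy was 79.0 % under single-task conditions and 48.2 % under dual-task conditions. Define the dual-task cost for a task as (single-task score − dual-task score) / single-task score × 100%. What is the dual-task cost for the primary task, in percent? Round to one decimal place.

Cost = (79.0 − 48.2) / 79.0 × 100%
     = 30.8000 / 79.0 × 100% = 38.9873%.
≈ 39.0%.

39.0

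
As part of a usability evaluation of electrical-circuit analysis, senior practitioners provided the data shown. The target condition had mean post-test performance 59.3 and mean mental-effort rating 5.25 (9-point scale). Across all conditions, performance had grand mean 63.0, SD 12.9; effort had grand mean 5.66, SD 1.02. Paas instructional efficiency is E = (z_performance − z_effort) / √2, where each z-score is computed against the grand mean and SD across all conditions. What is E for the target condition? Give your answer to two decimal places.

z_performance = (59.3 − 63.0) / 12.9 = -3.7000 / 12.9 = -0.2868.
z_effort = (5.25 − 5.66) / 1.02 = -0.4100 / 1.02 = -0.4020.
z_P − z_E = -0.2868 − (-0.4020) = 0.1152.
E = 0.1152 / √2 = 0.1152 / 1.41421 = 0.0815 ≈ 0.08.

0.08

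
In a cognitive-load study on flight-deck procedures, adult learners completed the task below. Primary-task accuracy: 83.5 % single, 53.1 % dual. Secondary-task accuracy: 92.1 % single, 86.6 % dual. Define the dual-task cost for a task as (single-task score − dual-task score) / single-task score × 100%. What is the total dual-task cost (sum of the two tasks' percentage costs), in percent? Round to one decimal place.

42.4

Primary cost = (83.5 − 53.1) / 83.5 × 100% = 36.4072%.
Secondary cost = (92.1 − 86.6) / 92.1 × 100% = 5.9718%.
Total = 36.4072% + 5.9718% = 42.3790% ≈ 42.4%.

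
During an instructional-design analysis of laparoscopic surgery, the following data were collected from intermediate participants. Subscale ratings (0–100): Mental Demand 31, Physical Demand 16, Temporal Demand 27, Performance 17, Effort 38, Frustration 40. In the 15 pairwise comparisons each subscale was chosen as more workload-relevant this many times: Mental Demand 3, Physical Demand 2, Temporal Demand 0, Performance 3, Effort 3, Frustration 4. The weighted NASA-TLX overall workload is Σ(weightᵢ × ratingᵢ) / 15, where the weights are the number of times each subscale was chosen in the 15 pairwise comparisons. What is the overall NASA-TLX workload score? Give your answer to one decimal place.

30.0

The tallies are the weights (they sum to 15).
Weighted sum = 3·31 + 2·16 + 0·27 + 3·17 + 3·38 + 4·40
            = 93 + 32 + 0 + 51 + 114 + 160 = 450.
Overall workload = 450 / 15 = 30.0000 ≈ 30.0.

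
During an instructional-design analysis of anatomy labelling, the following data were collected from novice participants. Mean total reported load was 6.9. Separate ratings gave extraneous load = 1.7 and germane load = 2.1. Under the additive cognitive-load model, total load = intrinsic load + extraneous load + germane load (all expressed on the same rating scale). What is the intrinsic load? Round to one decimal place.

intrinsic load = total − extraneous − germane
             = 6.9 − 1.7 − 2.1 = 3.1.

3.1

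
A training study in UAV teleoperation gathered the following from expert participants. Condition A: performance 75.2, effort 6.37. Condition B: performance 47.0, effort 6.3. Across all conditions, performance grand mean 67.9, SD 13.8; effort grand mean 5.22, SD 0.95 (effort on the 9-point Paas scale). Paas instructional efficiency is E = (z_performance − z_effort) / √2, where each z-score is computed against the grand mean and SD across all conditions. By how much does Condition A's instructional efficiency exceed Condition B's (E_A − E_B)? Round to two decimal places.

Condition A: z_P = (75.2 − 67.9)/13.8 = 0.5290; z_E = (6.37 − 5.22)/0.95 = 1.2105; E_A = (0.5290 − 1.2105)/√2 = -0.4819.
Condition B: z_P = (47.0 − 67.9)/13.8 = -1.5145; z_E = (6.3 − 5.22)/0.95 = 1.1368; E_B = (-1.5145 − 1.1368)/√2 = -1.8748.
E_A − E_B = -0.4819 − (-1.8748) = 1.3929 ≈ 1.39.

1.39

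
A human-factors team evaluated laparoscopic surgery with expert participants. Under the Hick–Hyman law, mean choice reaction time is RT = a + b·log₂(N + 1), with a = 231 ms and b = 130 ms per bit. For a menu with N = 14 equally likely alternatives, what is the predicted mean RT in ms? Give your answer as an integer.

739

log₂(14 + 1) = log₂(15) = 3.9069.
RT = 231 + 130 × 3.9069 = 231 + 507.8970 = 738.8970 ms.
≈ 739 ms.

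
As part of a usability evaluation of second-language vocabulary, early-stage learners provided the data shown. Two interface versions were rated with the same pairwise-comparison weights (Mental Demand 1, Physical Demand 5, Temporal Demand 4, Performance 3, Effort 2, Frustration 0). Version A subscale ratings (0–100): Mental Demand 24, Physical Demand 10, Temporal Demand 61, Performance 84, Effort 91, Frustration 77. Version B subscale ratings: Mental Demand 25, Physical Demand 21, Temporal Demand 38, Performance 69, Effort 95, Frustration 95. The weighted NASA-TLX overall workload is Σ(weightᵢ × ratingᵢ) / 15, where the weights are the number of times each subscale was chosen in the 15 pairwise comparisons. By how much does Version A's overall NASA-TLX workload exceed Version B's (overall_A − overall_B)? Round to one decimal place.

4.9

Version A weighted sum = 1·24 + 5·10 + 4·61 + 3·84 + 2·91 + 0·77 = 24 + 50 + 244 + 252 + 182 + 0 = 752; overall_A = 752/15 = 50.1333.
Version B weighted sum = 1·25 + 5·21 + 4·38 + 3·69 + 2·95 + 0·95 = 25 + 105 + 152 + 207 + 190 + 0 = 679; overall_B = 679/15 = 45.2667.
Difference = 50.1333 − 45.2667 = 4.8666 ≈ 4.9.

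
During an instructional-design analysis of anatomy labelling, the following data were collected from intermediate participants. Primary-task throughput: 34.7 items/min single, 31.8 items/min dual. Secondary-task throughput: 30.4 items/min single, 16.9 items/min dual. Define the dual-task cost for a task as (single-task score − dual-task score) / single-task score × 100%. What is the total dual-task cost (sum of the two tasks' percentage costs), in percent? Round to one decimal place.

Primary cost = (34.7 − 31.8) / 34.7 × 100% = 8.3573%.
Secondary cost = (30.4 − 16.9) / 30.4 × 100% = 44.4079%.
Total = 8.3573% + 44.4079% = 52.7652% ≈ 52.8%.

52.8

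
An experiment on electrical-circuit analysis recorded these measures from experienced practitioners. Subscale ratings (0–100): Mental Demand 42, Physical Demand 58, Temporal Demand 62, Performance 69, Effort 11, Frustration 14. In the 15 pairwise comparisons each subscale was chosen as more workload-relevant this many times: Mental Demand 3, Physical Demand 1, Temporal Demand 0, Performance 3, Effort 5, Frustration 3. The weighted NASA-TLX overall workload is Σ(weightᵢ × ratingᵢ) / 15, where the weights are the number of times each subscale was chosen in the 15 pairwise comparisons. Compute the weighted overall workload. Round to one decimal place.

32.5

The tallies are the weights (they sum to 15).
Weighted sum = 3·42 + 1·58 + 0·62 + 3·69 + 5·11 + 3·14
            = 126 + 58 + 0 + 207 + 55 + 42 = 488.
Overall workload = 488 / 15 = 32.5333 ≈ 32.5.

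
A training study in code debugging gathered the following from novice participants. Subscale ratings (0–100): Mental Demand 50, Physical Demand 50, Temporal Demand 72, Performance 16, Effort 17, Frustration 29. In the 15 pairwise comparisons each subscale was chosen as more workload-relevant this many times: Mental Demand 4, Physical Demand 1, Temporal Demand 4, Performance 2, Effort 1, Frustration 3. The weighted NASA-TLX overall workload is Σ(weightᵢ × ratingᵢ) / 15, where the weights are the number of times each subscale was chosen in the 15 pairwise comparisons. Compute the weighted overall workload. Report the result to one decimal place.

The tallies are the weights (they sum to 15).
Weighted sum = 4·50 + 1·50 + 4·72 + 2·16 + 1·17 + 3·29
            = 200 + 50 + 288 + 32 + 17 + 87 = 674.
Overall workload = 674 / 15 = 44.9333 ≈ 44.9.

44.9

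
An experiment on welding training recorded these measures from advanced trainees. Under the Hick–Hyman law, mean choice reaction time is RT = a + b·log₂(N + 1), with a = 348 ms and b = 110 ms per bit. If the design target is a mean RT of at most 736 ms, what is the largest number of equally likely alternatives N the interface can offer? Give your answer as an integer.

Set 348 + 110·log₂(N + 1) ≤ 736.
log₂(N + 1) ≤ (736 − 348) / 110 = 3.5273.
N + 1 ≤ 2^3.5273 = 11.5298.
N ≤ 10.5298, so the largest integer N is 10.

10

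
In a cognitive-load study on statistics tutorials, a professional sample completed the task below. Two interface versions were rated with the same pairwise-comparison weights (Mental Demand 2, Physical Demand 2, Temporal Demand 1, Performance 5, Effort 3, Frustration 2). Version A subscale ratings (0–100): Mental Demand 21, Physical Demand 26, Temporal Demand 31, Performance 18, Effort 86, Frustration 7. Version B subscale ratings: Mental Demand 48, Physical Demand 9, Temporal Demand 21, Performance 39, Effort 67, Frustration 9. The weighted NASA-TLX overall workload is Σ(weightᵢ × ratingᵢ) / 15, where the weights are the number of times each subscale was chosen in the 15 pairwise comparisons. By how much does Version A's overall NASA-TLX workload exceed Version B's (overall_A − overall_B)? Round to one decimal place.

-4.1

Version A weighted sum = 2·21 + 2·26 + 1·31 + 5·18 + 3·86 + 2·7 = 42 + 52 + 31 + 90 + 258 + 14 = 487; overall_A = 487/15 = 32.4667.
Version B weighted sum = 2·48 + 2·9 + 1·21 + 5·39 + 3·67 + 2·9 = 96 + 18 + 21 + 195 + 201 + 18 = 549; overall_B = 549/15 = 36.6000.
Difference = 32.4667 − 36.6000 = -4.1333 ≈ -4.1.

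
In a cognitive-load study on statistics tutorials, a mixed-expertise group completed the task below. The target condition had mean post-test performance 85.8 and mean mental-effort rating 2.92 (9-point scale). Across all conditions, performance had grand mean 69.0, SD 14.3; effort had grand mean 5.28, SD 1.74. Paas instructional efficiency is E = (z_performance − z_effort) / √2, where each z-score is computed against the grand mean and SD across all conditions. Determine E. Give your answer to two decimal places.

z_performance = (85.8 − 69.0) / 14.3 = 16.8000 / 14.3 = 1.1748.
z_effort = (2.92 − 5.28) / 1.74 = -2.3600 / 1.74 = -1.3563.
z_P − z_E = 1.1748 − (-1.3563) = 2.5311.
E = 2.5311 / √2 = 2.5311 / 1.41421 = 1.7898 ≈ 1.79.

1.79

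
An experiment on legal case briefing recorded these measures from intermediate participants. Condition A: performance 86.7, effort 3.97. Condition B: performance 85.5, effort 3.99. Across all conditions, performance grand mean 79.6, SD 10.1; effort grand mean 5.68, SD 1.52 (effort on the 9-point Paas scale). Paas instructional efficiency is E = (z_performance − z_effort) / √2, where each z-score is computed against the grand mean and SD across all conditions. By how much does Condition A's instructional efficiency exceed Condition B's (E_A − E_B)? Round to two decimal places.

Condition A: z_P = (86.7 − 79.6)/10.1 = 0.7030; z_E = (3.97 − 5.68)/1.52 = -1.1250; E_A = (0.7030 − (-1.1250))/√2 = 1.2926.
Condition B: z_P = (85.5 − 79.6)/10.1 = 0.5842; z_E = (3.99 − 5.68)/1.52 = -1.1118; E_B = (0.5842 − (-1.1118))/√2 = 1.1993.
E_A − E_B = 1.2926 − 1.1993 = 0.0933 ≈ 0.09.

0.09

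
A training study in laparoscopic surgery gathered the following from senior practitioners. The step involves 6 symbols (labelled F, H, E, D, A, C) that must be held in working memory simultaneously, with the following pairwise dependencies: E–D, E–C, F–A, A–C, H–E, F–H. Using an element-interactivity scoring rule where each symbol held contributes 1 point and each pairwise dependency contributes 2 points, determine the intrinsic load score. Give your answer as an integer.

18

Count of symbols held simultaneously: 6.
Count of pairwise dependencies listed: 6.
Element contribution: 6 × 1 = 6.
Interaction contribution: 6 × 2 = 12.
Intrinsic load = 6 + 12 = 18.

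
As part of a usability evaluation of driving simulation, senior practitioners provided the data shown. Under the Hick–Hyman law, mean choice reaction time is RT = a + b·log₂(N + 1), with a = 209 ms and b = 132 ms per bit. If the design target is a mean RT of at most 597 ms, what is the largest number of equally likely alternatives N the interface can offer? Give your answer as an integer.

6

Set 209 + 132·log₂(N + 1) ≤ 597.
log₂(N + 1) ≤ (597 − 209) / 132 = 2.9394.
N + 1 ≤ 2^2.9394 = 7.6709.
N ≤ 6.6709, so the largest integer N is 6.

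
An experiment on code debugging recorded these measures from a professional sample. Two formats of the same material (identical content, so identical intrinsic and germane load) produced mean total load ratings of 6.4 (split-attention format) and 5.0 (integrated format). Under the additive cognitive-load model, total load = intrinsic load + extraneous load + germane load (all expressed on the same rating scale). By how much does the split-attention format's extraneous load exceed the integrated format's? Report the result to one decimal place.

Intrinsic and germane load are equal across formats, so the difference in total load equals the difference in extraneous load.
Extraneous-load difference = 6.4 − 5.0 = 1.4.

1.4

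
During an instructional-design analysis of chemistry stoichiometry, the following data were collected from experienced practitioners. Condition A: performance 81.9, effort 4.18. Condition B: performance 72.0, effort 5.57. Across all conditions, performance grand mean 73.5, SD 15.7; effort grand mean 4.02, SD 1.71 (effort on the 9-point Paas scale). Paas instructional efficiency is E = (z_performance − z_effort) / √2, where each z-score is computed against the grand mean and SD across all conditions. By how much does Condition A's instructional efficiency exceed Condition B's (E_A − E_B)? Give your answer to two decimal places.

Condition A: z_P = (81.9 − 73.5)/15.7 = 0.5350; z_E = (4.18 − 4.02)/1.71 = 0.0936; E_A = (0.5350 − 0.0936)/√2 = 0.3121.
Condition B: z_P = (72.0 − 73.5)/15.7 = -0.0955; z_E = (5.57 − 4.02)/1.71 = 0.9064; E_B = (-0.0955 − 0.9064)/√2 = -0.7085.
E_A − E_B = 0.3121 − (-0.7085) = 1.0206 ≈ 1.02.

1.02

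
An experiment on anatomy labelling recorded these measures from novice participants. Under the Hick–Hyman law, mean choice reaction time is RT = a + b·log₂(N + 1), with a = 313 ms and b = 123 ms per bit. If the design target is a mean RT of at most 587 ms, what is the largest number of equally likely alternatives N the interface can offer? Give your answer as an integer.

Set 313 + 123·log₂(N + 1) ≤ 587.
log₂(N + 1) ≤ (587 − 313) / 123 = 2.2276.
N + 1 ≤ 2^2.2276 = 4.6835.
N ≤ 3.6835, so the largest integer N is 3.

3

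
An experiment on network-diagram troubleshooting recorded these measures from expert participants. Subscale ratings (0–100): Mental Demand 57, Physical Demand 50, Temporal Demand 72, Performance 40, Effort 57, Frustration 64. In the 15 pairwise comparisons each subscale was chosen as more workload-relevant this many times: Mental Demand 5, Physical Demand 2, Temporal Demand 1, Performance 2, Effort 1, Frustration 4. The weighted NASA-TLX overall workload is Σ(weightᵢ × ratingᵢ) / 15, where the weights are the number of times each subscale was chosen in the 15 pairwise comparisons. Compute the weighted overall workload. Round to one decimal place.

The tallies are the weights (they sum to 15).
Weighted sum = 5·57 + 2·50 + 1·72 + 2·40 + 1·57 + 4·64
            = 285 + 100 + 72 + 80 + 57 + 256 = 850.
Overall workload = 850 / 15 = 56.6667 ≈ 56.7.

56.7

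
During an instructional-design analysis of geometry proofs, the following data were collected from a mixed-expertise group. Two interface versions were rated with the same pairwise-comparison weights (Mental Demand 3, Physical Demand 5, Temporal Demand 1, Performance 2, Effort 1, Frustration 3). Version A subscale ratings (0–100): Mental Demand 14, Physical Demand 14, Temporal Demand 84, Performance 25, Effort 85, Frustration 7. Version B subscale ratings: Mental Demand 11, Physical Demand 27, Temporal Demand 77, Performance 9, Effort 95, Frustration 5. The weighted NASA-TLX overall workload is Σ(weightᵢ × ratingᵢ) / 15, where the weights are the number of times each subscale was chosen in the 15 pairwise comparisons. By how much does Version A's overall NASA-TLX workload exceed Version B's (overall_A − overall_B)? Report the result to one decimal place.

-1.4

Version A weighted sum = 3·14 + 5·14 + 1·84 + 2·25 + 1·85 + 3·7 = 42 + 70 + 84 + 50 + 85 + 21 = 352; overall_A = 352/15 = 23.4667.
Version B weighted sum = 3·11 + 5·27 + 1·77 + 2·9 + 1·95 + 3·5 = 33 + 135 + 77 + 18 + 95 + 15 = 373; overall_B = 373/15 = 24.8667.
Difference = 23.4667 − 24.8667 = -1.4000 ≈ -1.4.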